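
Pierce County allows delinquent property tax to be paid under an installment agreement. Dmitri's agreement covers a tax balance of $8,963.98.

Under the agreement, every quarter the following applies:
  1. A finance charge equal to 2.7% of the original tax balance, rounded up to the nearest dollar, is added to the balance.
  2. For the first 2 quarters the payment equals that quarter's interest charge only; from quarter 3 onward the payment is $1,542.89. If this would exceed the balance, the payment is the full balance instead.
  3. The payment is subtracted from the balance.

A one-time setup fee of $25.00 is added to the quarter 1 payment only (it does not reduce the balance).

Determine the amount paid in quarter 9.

$1,407.64

Quarter 1: $8,963.98 +$243.00 interest = $9,206.98; pay $243.00 (+ $25.00 fee) → $8,963.98
Quarter 2: $8,963.98 +$243.00 interest = $9,206.98; pay $243.00 → $8,963.98
Quarter 3: $8,963.98 +$243.00 interest = $9,206.98; pay $1,542.89 → $7,664.09
Quarter 4: $7,664.09 +$243.00 interest = $7,907.09; pay $1,542.89 → $6,364.20
Quarter 5: $6,364.20 +$243.00 interest = $6,607.20; pay $1,542.89 → $5,064.31
Quarter 6: $5,064.31 +$243.00 interest = $5,307.31; pay $1,542.89 → $3,764.42
Quarter 7: $3,764.42 +$243.00 interest = $4,007.42; pay $1,542.89 → $2,464.53
Quarter 8: $2,464.53 +$243.00 interest = $2,707.53; pay $1,542.89 → $1,164.64
Quarter 9: $1,164.64 +$243.00 interest = $1,407.64; pay $1,407.64 → $0.00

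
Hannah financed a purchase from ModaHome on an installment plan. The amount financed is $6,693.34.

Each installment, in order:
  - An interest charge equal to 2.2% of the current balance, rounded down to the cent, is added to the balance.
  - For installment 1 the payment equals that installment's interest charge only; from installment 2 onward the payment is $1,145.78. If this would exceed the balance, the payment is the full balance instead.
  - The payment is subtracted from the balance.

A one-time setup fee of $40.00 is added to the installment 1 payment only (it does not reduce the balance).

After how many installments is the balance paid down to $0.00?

Installment 1: $6,693.34 +$147.25 interest = $6,840.59; pay $147.25 (+ $40.00 fee) → $6,693.34
Installment 2: $6,693.34 +$147.25 interest = $6,840.59; pay $1,145.78 → $5,694.81
Installment 3: $5,694.81 +$125.28 interest = $5,820.09; pay $1,145.78 → $4,674.31
Installment 4: $4,674.31 +$102.83 interest = $4,777.14; pay $1,145.78 → $3,631.36
Installment 5: $3,631.36 +$79.88 interest = $3,711.24; pay $1,145.78 → $2,565.46
Installment 6: $2,565.46 +$56.44 interest = $2,621.90; pay $1,145.78 → $1,476.12
Installment 7: $1,476.12 +$32.47 interest = $1,508.59; pay $1,145.78 → $362.81
Installment 8: $362.81 +$7.98 interest = $370.79; pay $370.79 → $0.00
Balance reaches $0.00 in installment 8.

8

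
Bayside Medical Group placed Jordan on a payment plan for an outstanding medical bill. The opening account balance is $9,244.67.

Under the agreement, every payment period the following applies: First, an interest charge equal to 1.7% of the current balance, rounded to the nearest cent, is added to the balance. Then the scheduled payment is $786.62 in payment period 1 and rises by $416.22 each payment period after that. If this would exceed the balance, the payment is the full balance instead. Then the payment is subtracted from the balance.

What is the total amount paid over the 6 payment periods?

# | Opening | Interest | Payment | End bal
1 | $9,244.67 | $157.16 | $786.62 | $8,615.21
2 | $8,615.21 | $146.46 | $1,202.84 | $7,558.83
3 | $7,558.83 | $128.50 | $1,619.06 | $6,068.27
4 | $6,068.27 | $103.16 | $2,035.28 | $4,136.15
5 | $4,136.15 | $70.31 | $2,451.50 | $1,754.96
6 | $1,754.96 | $29.83 | $1,784.79 | $0.00
Total paid: $9,880.09

$9,880.09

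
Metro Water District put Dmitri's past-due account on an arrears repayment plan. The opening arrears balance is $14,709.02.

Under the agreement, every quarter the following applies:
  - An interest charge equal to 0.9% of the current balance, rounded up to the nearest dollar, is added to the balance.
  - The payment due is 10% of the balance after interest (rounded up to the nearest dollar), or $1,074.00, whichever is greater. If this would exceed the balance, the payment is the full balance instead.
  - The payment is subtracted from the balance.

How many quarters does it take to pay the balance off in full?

14

# | Opening | Interest | Payment | End bal
1 | $14,709.02 | $133.00 | $1,485.00 | $13,357.02
2 | $13,357.02 | $121.00 | $1,348.00 | $12,130.02
3 | $12,130.02 | $110.00 | $1,225.00 | $11,015.02
4 | $11,015.02 | $100.00 | $1,112.00 | $10,003.02
5 | $10,003.02 | $91.00 | $1,074.00 | $9,020.02
6 | $9,020.02 | $82.00 | $1,074.00 | $8,028.02
7 | $8,028.02 | $73.00 | $1,074.00 | $7,027.02
8 | $7,027.02 | $64.00 | $1,074.00 | $6,017.02
9 | $6,017.02 | $55.00 | $1,074.00 | $4,998.02
10 | $4,998.02 | $45.00 | $1,074.00 | $3,969.02
11 | $3,969.02 | $36.00 | $1,074.00 | $2,931.02
12 | $2,931.02 | $27.00 | $1,074.00 | $1,884.02
13 | $1,884.02 | $17.00 | $1,074.00 | $827.02
14 | $827.02 | $8.00 | $835.02 | $0.00
Balance reaches $0.00 in quarter 14.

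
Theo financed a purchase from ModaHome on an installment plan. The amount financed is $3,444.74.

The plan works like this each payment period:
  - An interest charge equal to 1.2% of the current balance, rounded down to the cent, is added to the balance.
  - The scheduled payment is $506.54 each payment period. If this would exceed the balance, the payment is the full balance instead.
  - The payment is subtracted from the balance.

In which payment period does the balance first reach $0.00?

8

Payment period 1: $3,444.74 +$41.33 interest = $3,486.07; pay $506.54 → $2,979.53
Payment period 2: $2,979.53 +$35.75 interest = $3,015.28; pay $506.54 → $2,508.74
Payment period 3: $2,508.74 +$30.10 interest = $2,538.84; pay $506.54 → $2,032.30
Payment period 4: $2,032.30 +$24.38 interest = $2,056.68; pay $506.54 → $1,550.14
Payment period 5: $1,550.14 +$18.60 interest = $1,568.74; pay $506.54 → $1,062.20
Payment period 6: $1,062.20 +$12.74 interest = $1,074.94; pay $506.54 → $568.40
Payment period 7: $568.40 +$6.82 interest = $575.22; pay $506.54 → $68.68
Payment period 8: $68.68 +$0.82 interest = $69.50; pay $69.50 → $0.00
Balance reaches $0.00 in payment period 8.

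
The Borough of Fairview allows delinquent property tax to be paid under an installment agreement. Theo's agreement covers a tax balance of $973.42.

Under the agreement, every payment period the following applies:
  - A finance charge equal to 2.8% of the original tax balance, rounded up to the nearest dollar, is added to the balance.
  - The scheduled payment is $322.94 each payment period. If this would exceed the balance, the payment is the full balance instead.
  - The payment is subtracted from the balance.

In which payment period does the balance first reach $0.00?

# | Opening | Interest | Payment | End bal
1 | $973.42 | $28.00 | $322.94 | $678.48
2 | $678.48 | $28.00 | $322.94 | $383.54
3 | $383.54 | $28.00 | $322.94 | $88.60
4 | $88.60 | $28.00 | $116.60 | $0.00
Balance reaches $0.00 in payment period 4.

4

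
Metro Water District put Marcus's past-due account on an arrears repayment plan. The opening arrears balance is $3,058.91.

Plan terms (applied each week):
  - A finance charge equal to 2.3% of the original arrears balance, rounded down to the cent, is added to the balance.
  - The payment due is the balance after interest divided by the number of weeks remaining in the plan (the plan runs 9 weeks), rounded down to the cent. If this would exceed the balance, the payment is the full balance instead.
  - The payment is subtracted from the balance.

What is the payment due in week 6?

$409.92

# | Opening | Interest | Payment | End bal
1 | $3,058.91 | $70.35 | $347.69 | $2,781.57
2 | $2,781.57 | $70.35 | $356.49 | $2,495.43
3 | $2,495.43 | $70.35 | $366.54 | $2,199.24
4 | $2,199.24 | $70.35 | $378.26 | $1,891.33
5 | $1,891.33 | $70.35 | $392.33 | $1,569.35
6 | $1,569.35 | $70.35 | $409.92 | $1,229.78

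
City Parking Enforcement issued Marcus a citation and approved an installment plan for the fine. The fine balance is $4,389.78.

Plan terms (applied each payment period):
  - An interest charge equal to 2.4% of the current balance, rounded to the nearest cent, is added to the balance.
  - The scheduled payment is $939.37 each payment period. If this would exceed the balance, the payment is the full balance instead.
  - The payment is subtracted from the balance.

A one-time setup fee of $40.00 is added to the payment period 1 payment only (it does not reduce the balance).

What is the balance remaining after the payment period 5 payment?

$14.67

Payment period 1: $4,389.78 +$105.35 interest = $4,495.13; pay $939.37 (+ $40.00 fee) → $3,555.76
Payment period 2: $3,555.76 +$85.34 interest = $3,641.10; pay $939.37 → $2,701.73
Payment period 3: $2,701.73 +$64.84 interest = $2,766.57; pay $939.37 → $1,827.20
Payment period 4: $1,827.20 +$43.85 interest = $1,871.05; pay $939.37 → $931.68
Payment period 5: $931.68 +$22.36 interest = $954.04; pay $939.37 → $14.67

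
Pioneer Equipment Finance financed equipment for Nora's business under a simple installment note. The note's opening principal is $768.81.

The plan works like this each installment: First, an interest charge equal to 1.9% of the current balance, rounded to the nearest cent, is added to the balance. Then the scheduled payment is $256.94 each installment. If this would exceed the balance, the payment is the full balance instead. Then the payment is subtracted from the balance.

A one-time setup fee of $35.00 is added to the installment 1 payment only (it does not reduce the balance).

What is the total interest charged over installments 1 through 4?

# | Opening | Interest | Payment | Fee | End bal
1 | $768.81 | $14.61 | $256.94 | $35.00 | $526.48
2 | $526.48 | $10.00 | $256.94 | — | $279.54
3 | $279.54 | $5.31 | $256.94 | — | $27.91
4 | $27.91 | $0.53 | $28.44 | — | $0.00
Total interest: $14.61 + $10.00 + $5.31 + $0.53 = $30.45

$30.45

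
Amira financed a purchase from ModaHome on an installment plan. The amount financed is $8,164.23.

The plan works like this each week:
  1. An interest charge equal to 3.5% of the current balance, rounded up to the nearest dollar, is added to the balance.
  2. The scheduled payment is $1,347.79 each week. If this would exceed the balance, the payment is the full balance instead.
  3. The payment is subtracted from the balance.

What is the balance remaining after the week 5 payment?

# | Opening | Interest | Payment | End bal
1 | $8,164.23 | $286.00 | $1,347.79 | $7,102.44
2 | $7,102.44 | $249.00 | $1,347.79 | $6,003.65
3 | $6,003.65 | $211.00 | $1,347.79 | $4,866.86
4 | $4,866.86 | $171.00 | $1,347.79 | $3,690.07
5 | $3,690.07 | $130.00 | $1,347.79 | $2,472.28

$2,472.28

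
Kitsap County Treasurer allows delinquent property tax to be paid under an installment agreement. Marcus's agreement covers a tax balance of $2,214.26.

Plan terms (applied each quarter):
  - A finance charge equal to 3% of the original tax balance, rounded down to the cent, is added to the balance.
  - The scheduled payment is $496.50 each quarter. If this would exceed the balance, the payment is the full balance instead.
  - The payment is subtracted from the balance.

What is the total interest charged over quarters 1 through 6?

$398.52

Quarter 1: opening $2,214.26; interest $66.42 → $2,280.68; payment $496.50; balance $1,784.18
Quarter 2: opening $1,784.18; interest $66.42 → $1,850.60; payment $496.50; balance $1,354.10
Quarter 3: opening $1,354.10; interest $66.42 → $1,420.52; payment $496.50; balance $924.02
Quarter 4: opening $924.02; interest $66.42 → $990.44; payment $496.50; balance $493.94
Quarter 5: opening $493.94; interest $66.42 → $560.36; payment $496.50; balance $63.86
Quarter 6: opening $63.86; interest $66.42 → $130.28; payment $130.28; balance $0.00
Total interest: $66.42 + $66.42 + $66.42 + $66.42 + $66.42 + $66.42 = $398.52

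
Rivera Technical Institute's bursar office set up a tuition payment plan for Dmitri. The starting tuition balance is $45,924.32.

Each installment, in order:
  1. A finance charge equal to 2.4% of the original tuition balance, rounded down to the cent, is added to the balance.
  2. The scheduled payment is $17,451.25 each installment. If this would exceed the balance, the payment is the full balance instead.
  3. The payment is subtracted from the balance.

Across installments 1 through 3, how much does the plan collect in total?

$49,230.86

Installment 1: opening $45,924.32; interest $1,102.18 → $47,026.50; payment $17,451.25; balance $29,575.25
Installment 2: opening $29,575.25; interest $1,102.18 → $30,677.43; payment $17,451.25; balance $13,226.18
Installment 3: opening $13,226.18; interest $1,102.18 → $14,328.36; payment $14,328.36; balance $0.00
Total paid: $49,230.86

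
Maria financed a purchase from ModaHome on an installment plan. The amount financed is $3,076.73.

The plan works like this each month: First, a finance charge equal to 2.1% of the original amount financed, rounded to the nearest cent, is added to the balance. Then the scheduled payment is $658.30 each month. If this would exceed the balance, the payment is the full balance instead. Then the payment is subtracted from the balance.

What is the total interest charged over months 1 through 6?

$387.66

# | Opening | Interest | Payment | End bal
1 | $3,076.73 | $64.61 | $658.30 | $2,483.04
2 | $2,483.04 | $64.61 | $658.30 | $1,889.35
3 | $1,889.35 | $64.61 | $658.30 | $1,295.66
4 | $1,295.66 | $64.61 | $658.30 | $701.97
5 | $701.97 | $64.61 | $658.30 | $108.28
6 | $108.28 | $64.61 | $172.89 | $0.00
Total interest: $64.61 + $64.61 + $64.61 + $64.61 + $64.61 + $64.61 = $387.66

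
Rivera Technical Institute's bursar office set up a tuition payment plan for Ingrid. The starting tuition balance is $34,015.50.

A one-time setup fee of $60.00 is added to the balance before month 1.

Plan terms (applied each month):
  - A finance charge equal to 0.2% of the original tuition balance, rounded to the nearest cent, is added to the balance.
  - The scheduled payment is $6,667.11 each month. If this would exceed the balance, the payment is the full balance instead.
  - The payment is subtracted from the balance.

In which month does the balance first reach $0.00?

6

Month 1: $34,075.50 +$68.03 interest = $34,143.53; pay $6,667.11 → $27,476.42
Month 2: $27,476.42 +$68.03 interest = $27,544.45; pay $6,667.11 → $20,877.34
Month 3: $20,877.34 +$68.03 interest = $20,945.37; pay $6,667.11 → $14,278.26
Month 4: $14,278.26 +$68.03 interest = $14,346.29; pay $6,667.11 → $7,679.18
Month 5: $7,679.18 +$68.03 interest = $7,747.21; pay $6,667.11 → $1,080.10
Month 6: $1,080.10 +$68.03 interest = $1,148.13; pay $1,148.13 → $0.00
Balance reaches $0.00 in month 6.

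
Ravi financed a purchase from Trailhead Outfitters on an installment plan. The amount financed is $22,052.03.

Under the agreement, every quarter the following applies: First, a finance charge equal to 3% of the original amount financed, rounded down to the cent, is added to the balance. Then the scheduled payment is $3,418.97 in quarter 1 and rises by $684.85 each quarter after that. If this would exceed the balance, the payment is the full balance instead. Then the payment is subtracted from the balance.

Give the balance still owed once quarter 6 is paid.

# | Opening | Interest | Payment | End bal
1 | $22,052.03 | $661.56 | $3,418.97 | $19,294.62
2 | $19,294.62 | $661.56 | $4,103.82 | $15,852.36
3 | $15,852.36 | $661.56 | $4,788.67 | $11,725.25
4 | $11,725.25 | $661.56 | $5,473.52 | $6,913.29
5 | $6,913.29 | $661.56 | $6,158.37 | $1,416.48
6 | $1,416.48 | $661.56 | $2,078.04 | $0.00

$0.00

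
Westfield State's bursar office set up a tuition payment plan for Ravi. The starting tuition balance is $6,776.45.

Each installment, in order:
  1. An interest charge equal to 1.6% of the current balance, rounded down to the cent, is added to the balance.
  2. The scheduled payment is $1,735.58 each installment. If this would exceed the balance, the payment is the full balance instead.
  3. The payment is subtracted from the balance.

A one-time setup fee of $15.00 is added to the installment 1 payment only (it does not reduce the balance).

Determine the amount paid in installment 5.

$111.67

Installment 1: opening $6,776.45; interest $108.42 → $6,884.87; payment $1,735.58 (+ $15.00 fee); balance $5,149.29
Installment 2: opening $5,149.29; interest $82.38 → $5,231.67; payment $1,735.58; balance $3,496.09
Installment 3: opening $3,496.09; interest $55.93 → $3,552.02; payment $1,735.58; balance $1,816.44
Installment 4: opening $1,816.44; interest $29.06 → $1,845.50; payment $1,735.58; balance $109.92
Installment 5: opening $109.92; interest $1.75 → $111.67; payment $111.67; balance $0.00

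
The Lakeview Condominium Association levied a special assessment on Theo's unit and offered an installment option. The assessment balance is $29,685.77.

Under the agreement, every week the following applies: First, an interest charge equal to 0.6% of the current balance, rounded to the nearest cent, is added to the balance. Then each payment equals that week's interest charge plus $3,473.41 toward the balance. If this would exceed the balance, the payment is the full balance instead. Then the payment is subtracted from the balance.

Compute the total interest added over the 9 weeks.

$852.75

Week 1: $29,685.77 +$178.11 interest = $29,863.88; pay $3,651.52 → $26,212.36
Week 2: $26,212.36 +$157.27 interest = $26,369.63; pay $3,630.68 → $22,738.95
Week 3: $22,738.95 +$136.43 interest = $22,875.38; pay $3,609.84 → $19,265.54
Week 4: $19,265.54 +$115.59 interest = $19,381.13; pay $3,589.00 → $15,792.13
Week 5: $15,792.13 +$94.75 interest = $15,886.88; pay $3,568.16 → $12,318.72
Week 6: $12,318.72 +$73.91 interest = $12,392.63; pay $3,547.32 → $8,845.31
Week 7: $8,845.31 +$53.07 interest = $8,898.38; pay $3,526.48 → $5,371.90
Week 8: $5,371.90 +$32.23 interest = $5,404.13; pay $3,505.64 → $1,898.49
Week 9: $1,898.49 +$11.39 interest = $1,909.88; pay $1,909.88 → $0.00
Total interest: $178.11 + $157.27 + $136.43 + $115.59 + $94.75 + $73.91 + $53.07 + $32.23 + $11.39 = $852.75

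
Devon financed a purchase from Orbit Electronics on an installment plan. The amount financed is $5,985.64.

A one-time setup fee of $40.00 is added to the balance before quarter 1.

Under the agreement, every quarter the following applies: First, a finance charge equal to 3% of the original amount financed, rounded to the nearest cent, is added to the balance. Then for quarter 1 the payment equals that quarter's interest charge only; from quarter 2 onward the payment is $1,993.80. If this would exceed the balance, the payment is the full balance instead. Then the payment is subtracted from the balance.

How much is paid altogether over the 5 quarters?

$6,923.49

Quarter 1: opening $6,025.64; interest $179.57 → $6,205.21; payment $179.57; balance $6,025.64
Quarter 2: opening $6,025.64; interest $179.57 → $6,205.21; payment $1,993.80; balance $4,211.41
Quarter 3: opening $4,211.41; interest $179.57 → $4,390.98; payment $1,993.80; balance $2,397.18
Quarter 4: opening $2,397.18; interest $179.57 → $2,576.75; payment $1,993.80; balance $582.95
Quarter 5: opening $582.95; interest $179.57 → $762.52; payment $762.52; balance $0.00
Total paid: $6,923.49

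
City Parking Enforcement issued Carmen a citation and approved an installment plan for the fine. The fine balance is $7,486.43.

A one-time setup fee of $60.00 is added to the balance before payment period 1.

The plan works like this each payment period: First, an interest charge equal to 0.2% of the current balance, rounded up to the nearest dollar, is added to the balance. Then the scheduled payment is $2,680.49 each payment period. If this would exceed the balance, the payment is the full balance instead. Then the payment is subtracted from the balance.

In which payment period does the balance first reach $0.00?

3

# | Opening | Interest | Payment | End bal
1 | $7,546.43 | $16.00 | $2,680.49 | $4,881.94
2 | $4,881.94 | $10.00 | $2,680.49 | $2,211.45
3 | $2,211.45 | $5.00 | $2,216.45 | $0.00
Balance reaches $0.00 in payment period 3.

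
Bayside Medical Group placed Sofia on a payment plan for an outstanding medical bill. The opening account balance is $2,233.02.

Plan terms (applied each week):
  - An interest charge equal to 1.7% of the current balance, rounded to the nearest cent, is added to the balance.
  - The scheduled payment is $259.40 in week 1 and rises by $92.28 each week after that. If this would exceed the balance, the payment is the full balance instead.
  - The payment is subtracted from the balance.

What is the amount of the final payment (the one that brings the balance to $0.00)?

Week 1: $2,233.02 +$37.96 interest = $2,270.98; pay $259.40 → $2,011.58
Week 2: $2,011.58 +$34.20 interest = $2,045.78; pay $351.68 → $1,694.10
Week 3: $1,694.10 +$28.80 interest = $1,722.90; pay $443.96 → $1,278.94
Week 4: $1,278.94 +$21.74 interest = $1,300.68; pay $536.24 → $764.44
Week 5: $764.44 +$13.00 interest = $777.44; pay $628.52 → $148.92
Week 6: $148.92 +$2.53 interest = $151.45; pay $151.45 → $0.00

$151.45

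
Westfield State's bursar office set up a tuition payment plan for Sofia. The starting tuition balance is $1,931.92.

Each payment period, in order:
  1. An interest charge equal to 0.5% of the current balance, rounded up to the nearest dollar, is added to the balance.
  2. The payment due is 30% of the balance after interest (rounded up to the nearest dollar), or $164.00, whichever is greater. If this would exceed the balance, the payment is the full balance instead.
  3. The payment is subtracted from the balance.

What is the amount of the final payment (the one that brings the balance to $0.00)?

$150.92

Payment period 1: opening $1,931.92; interest $10.00 → $1,941.92; payment $583.00; balance $1,358.92
Payment period 2: opening $1,358.92; interest $7.00 → $1,365.92; payment $410.00; balance $955.92
Payment period 3: opening $955.92; interest $5.00 → $960.92; payment $289.00; balance $671.92
Payment period 4: opening $671.92; interest $4.00 → $675.92; payment $203.00; balance $472.92
Payment period 5: opening $472.92; interest $3.00 → $475.92; payment $164.00; balance $311.92
Payment period 6: opening $311.92; interest $2.00 → $313.92; payment $164.00; balance $149.92
Payment period 7: opening $149.92; interest $1.00 → $150.92; payment $150.92; balance $0.00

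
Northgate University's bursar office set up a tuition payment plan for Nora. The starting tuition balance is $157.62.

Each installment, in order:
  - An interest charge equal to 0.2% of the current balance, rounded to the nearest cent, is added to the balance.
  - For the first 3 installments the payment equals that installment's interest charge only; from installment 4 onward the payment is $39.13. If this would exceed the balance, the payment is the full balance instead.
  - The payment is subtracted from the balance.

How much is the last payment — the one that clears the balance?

$1.90

Installment 1: opening $157.62; interest $0.32 → $157.94; payment $0.32; balance $157.62
Installment 2: opening $157.62; interest $0.32 → $157.94; payment $0.32; balance $157.62
Installment 3: opening $157.62; interest $0.32 → $157.94; payment $0.32; balance $157.62
Installment 4: opening $157.62; interest $0.32 → $157.94; payment $39.13; balance $118.81
Installment 5: opening $118.81; interest $0.24 → $119.05; payment $39.13; balance $79.92
Installment 6: opening $79.92; interest $0.16 → $80.08; payment $39.13; balance $40.95
Installment 7: opening $40.95; interest $0.08 → $41.03; payment $39.13; balance $1.90
Installment 8: opening $1.90; interest $0.00 → $1.90; payment $1.90; balance $0.00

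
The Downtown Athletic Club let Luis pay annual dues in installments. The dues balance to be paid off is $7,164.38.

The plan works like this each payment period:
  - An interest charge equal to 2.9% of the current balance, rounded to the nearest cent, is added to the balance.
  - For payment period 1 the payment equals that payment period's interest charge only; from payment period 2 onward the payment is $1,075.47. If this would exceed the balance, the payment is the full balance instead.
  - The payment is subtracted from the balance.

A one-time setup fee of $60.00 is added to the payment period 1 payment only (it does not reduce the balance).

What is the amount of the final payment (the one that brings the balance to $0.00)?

Payment period 1: $7,164.38 +$207.77 interest = $7,372.15; pay $207.77 (+ $60.00 fee) → $7,164.38
Payment period 2: $7,164.38 +$207.77 interest = $7,372.15; pay $1,075.47 → $6,296.68
Payment period 3: $6,296.68 +$182.60 interest = $6,479.28; pay $1,075.47 → $5,403.81
Payment period 4: $5,403.81 +$156.71 interest = $5,560.52; pay $1,075.47 → $4,485.05
Payment period 5: $4,485.05 +$130.07 interest = $4,615.12; pay $1,075.47 → $3,539.65
Payment period 6: $3,539.65 +$102.65 interest = $3,642.30; pay $1,075.47 → $2,566.83
Payment period 7: $2,566.83 +$74.44 interest = $2,641.27; pay $1,075.47 → $1,565.80
Payment period 8: $1,565.80 +$45.41 interest = $1,611.21; pay $1,075.47 → $535.74
Payment period 9: $535.74 +$15.54 interest = $551.28; pay $551.28 → $0.00

$551.28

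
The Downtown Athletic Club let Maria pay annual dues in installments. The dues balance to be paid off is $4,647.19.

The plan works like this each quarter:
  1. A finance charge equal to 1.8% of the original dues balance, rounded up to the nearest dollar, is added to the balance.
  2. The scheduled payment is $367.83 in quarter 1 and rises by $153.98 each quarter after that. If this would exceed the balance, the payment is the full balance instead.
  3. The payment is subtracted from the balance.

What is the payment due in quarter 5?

$983.75

Quarter 1: opening $4,647.19; interest $84.00 → $4,731.19; payment $367.83; balance $4,363.36
Quarter 2: opening $4,363.36; interest $84.00 → $4,447.36; payment $521.81; balance $3,925.55
Quarter 3: opening $3,925.55; interest $84.00 → $4,009.55; payment $675.79; balance $3,333.76
Quarter 4: opening $3,333.76; interest $84.00 → $3,417.76; payment $829.77; balance $2,587.99
Quarter 5: opening $2,587.99; interest $84.00 → $2,671.99; payment $983.75; balance $1,688.24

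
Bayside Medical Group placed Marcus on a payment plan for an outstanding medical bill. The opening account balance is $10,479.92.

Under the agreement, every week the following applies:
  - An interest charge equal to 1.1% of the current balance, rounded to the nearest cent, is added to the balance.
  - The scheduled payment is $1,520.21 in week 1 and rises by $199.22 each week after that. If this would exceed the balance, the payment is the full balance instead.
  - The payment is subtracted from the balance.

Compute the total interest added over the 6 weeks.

$412.24

Week 1: opening $10,479.92; interest $115.28 → $10,595.20; payment $1,520.21; balance $9,074.99
Week 2: opening $9,074.99; interest $99.82 → $9,174.81; payment $1,719.43; balance $7,455.38
Week 3: opening $7,455.38; interest $82.01 → $7,537.39; payment $1,918.65; balance $5,618.74
Week 4: opening $5,618.74; interest $61.81 → $5,680.55; payment $2,117.87; balance $3,562.68
Week 5: opening $3,562.68; interest $39.19 → $3,601.87; payment $2,317.09; balance $1,284.78
Week 6: opening $1,284.78; interest $14.13 → $1,298.91; payment $1,298.91; balance $0.00
Total interest: $115.28 + $99.82 + $82.01 + $61.81 + $39.19 + $14.13 = $412.24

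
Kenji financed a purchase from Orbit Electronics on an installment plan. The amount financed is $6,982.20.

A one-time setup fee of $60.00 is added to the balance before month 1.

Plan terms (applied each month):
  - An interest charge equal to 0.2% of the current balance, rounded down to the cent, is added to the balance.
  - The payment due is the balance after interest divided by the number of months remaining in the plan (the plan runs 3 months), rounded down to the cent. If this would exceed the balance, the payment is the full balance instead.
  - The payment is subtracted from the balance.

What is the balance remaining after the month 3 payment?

Month 1: opening $7,042.20; interest $14.08 → $7,056.28; payment $2,352.09; balance $4,704.19
Month 2: opening $4,704.19; interest $9.40 → $4,713.59; payment $2,356.79; balance $2,356.80
Month 3: opening $2,356.80; interest $4.71 → $2,361.51; payment $2,361.51; balance $0.00

$0.00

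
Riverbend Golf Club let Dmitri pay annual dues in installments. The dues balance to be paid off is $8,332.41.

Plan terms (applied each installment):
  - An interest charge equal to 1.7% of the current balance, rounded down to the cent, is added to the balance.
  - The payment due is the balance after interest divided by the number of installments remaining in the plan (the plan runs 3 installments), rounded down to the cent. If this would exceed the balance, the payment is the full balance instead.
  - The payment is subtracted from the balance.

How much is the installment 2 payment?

Installment 1: opening $8,332.41; interest $141.65 → $8,474.06; payment $2,824.68; balance $5,649.38
Installment 2: opening $5,649.38; interest $96.03 → $5,745.41; payment $2,872.70; balance $2,872.71

$2,872.70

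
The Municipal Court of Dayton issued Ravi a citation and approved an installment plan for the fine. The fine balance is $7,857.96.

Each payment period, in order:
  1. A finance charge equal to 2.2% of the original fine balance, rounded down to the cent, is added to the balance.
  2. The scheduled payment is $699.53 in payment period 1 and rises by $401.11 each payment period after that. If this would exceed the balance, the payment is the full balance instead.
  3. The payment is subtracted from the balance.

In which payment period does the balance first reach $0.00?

# | Opening | Interest | Payment | End bal
1 | $7,857.96 | $172.87 | $699.53 | $7,331.30
2 | $7,331.30 | $172.87 | $1,100.64 | $6,403.53
3 | $6,403.53 | $172.87 | $1,501.75 | $5,074.65
4 | $5,074.65 | $172.87 | $1,902.86 | $3,344.66
5 | $3,344.66 | $172.87 | $2,303.97 | $1,213.56
6 | $1,213.56 | $172.87 | $1,386.43 | $0.00
Balance reaches $0.00 in payment period 6.

6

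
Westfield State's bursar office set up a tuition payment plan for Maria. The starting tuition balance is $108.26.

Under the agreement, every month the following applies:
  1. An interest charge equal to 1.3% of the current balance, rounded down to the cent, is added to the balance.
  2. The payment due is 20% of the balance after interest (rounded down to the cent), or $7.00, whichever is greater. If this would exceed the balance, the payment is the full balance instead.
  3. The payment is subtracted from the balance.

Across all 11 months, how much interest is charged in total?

# | Opening | Interest | Payment | End bal
1 | $108.26 | $1.40 | $21.93 | $87.73
2 | $87.73 | $1.14 | $17.77 | $71.10
3 | $71.10 | $0.92 | $14.40 | $57.62
4 | $57.62 | $0.74 | $11.67 | $46.69
5 | $46.69 | $0.60 | $9.45 | $37.84
6 | $37.84 | $0.49 | $7.66 | $30.67
7 | $30.67 | $0.39 | $7.00 | $24.06
8 | $24.06 | $0.31 | $7.00 | $17.37
9 | $17.37 | $0.22 | $7.00 | $10.59
10 | $10.59 | $0.13 | $7.00 | $3.72
11 | $3.72 | $0.04 | $3.76 | $0.00
Total interest: $1.40 + $1.14 + $0.92 + $0.74 + $0.60 + $0.49 + $0.39 + $0.31 + $0.22 + $0.13 + $0.04 = $6.38

$6.38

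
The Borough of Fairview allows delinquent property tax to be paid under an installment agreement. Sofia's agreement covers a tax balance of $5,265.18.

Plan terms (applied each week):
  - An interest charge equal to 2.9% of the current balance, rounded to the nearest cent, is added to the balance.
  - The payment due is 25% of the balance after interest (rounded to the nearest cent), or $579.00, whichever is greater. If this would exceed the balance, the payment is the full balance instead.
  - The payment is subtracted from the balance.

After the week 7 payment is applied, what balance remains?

# | Opening | Interest | Payment | End bal
1 | $5,265.18 | $152.69 | $1,354.47 | $4,063.40
2 | $4,063.40 | $117.84 | $1,045.31 | $3,135.93
3 | $3,135.93 | $90.94 | $806.72 | $2,420.15
4 | $2,420.15 | $70.18 | $622.58 | $1,867.75
5 | $1,867.75 | $54.16 | $579.00 | $1,342.91
6 | $1,342.91 | $38.94 | $579.00 | $802.85
7 | $802.85 | $23.28 | $579.00 | $247.13

$247.13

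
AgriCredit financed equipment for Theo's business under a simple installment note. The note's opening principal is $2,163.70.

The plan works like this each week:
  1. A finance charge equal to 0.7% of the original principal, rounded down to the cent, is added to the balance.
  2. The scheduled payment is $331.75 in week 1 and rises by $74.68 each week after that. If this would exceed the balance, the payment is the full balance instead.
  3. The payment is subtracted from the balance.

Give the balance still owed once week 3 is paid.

$989.83

Week 1: opening $2,163.70; interest $15.14 → $2,178.84; payment $331.75; balance $1,847.09
Week 2: opening $1,847.09; interest $15.14 → $1,862.23; payment $406.43; balance $1,455.80
Week 3: opening $1,455.80; interest $15.14 → $1,470.94; payment $481.11; balance $989.83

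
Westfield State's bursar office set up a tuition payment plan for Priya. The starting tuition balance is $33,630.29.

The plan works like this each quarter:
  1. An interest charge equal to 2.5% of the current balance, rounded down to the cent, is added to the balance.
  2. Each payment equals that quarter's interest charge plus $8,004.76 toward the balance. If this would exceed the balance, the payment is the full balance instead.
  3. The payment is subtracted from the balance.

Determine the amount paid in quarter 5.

Quarter 1: $33,630.29 +$840.75 interest = $34,471.04; pay $8,845.51 → $25,625.53
Quarter 2: $25,625.53 +$640.63 interest = $26,266.16; pay $8,645.39 → $17,620.77
Quarter 3: $17,620.77 +$440.51 interest = $18,061.28; pay $8,445.27 → $9,616.01
Quarter 4: $9,616.01 +$240.40 interest = $9,856.41; pay $8,245.16 → $1,611.25
Quarter 5: $1,611.25 +$40.28 interest = $1,651.53; pay $1,651.53 → $0.00

$1,651.53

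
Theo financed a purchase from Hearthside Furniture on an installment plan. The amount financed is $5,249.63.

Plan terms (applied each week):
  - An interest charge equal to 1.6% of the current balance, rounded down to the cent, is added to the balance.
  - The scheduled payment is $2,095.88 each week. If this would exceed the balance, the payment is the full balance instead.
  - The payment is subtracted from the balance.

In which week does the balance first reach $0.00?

3

# | Opening | Interest | Payment | End bal
1 | $5,249.63 | $83.99 | $2,095.88 | $3,237.74
2 | $3,237.74 | $51.80 | $2,095.88 | $1,193.66
3 | $1,193.66 | $19.09 | $1,212.75 | $0.00
Balance reaches $0.00 in week 3.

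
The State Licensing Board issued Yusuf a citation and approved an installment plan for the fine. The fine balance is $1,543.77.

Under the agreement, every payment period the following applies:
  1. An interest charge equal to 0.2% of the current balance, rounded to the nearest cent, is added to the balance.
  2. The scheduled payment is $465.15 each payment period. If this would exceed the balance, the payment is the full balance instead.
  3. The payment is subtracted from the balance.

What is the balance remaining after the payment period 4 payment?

$0.00

Payment period 1: $1,543.77 +$3.09 interest = $1,546.86; pay $465.15 → $1,081.71
Payment period 2: $1,081.71 +$2.16 interest = $1,083.87; pay $465.15 → $618.72
Payment period 3: $618.72 +$1.24 interest = $619.96; pay $465.15 → $154.81
Payment period 4: $154.81 +$0.31 interest = $155.12; pay $155.12 → $0.00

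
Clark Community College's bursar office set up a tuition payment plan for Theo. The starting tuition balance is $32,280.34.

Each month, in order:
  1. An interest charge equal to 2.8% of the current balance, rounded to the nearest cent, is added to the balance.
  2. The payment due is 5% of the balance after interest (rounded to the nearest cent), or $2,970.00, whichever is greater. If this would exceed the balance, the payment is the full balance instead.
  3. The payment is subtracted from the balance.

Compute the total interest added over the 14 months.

$6,751.66

# | Opening | Interest | Payment | End bal
1 | $32,280.34 | $903.85 | $2,970.00 | $30,214.19
2 | $30,214.19 | $846.00 | $2,970.00 | $28,090.19
3 | $28,090.19 | $786.53 | $2,970.00 | $25,906.72
4 | $25,906.72 | $725.39 | $2,970.00 | $23,662.11
5 | $23,662.11 | $662.54 | $2,970.00 | $21,354.65
6 | $21,354.65 | $597.93 | $2,970.00 | $18,982.58
7 | $18,982.58 | $531.51 | $2,970.00 | $16,544.09
8 | $16,544.09 | $463.23 | $2,970.00 | $14,037.32
9 | $14,037.32 | $393.04 | $2,970.00 | $11,460.36
10 | $11,460.36 | $320.89 | $2,970.00 | $8,811.25
11 | $8,811.25 | $246.72 | $2,970.00 | $6,087.97
12 | $6,087.97 | $170.46 | $2,970.00 | $3,288.43
13 | $3,288.43 | $92.08 | $2,970.00 | $410.51
14 | $410.51 | $11.49 | $422.00 | $0.00
Total interest: $903.85 + $846.00 + $786.53 + $725.39 + $662.54 + $597.93 + $531.51 + $463.23 + $393.04 + $320.89 + $246.72 + $170.46 + $92.08 + $11.49 = $6,751.66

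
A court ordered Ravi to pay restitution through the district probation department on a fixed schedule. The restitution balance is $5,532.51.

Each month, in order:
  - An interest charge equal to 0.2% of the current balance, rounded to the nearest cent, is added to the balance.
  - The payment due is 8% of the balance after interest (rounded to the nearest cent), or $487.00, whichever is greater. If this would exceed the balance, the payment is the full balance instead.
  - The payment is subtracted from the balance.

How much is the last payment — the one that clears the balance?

$245.06

Month 1: $5,532.51 +$11.07 interest = $5,543.58; pay $487.00 → $5,056.58
Month 2: $5,056.58 +$10.11 interest = $5,066.69; pay $487.00 → $4,579.69
Month 3: $4,579.69 +$9.16 interest = $4,588.85; pay $487.00 → $4,101.85
Month 4: $4,101.85 +$8.20 interest = $4,110.05; pay $487.00 → $3,623.05
Month 5: $3,623.05 +$7.25 interest = $3,630.30; pay $487.00 → $3,143.30
Month 6: $3,143.30 +$6.29 interest = $3,149.59; pay $487.00 → $2,662.59
Month 7: $2,662.59 +$5.33 interest = $2,667.92; pay $487.00 → $2,180.92
Month 8: $2,180.92 +$4.36 interest = $2,185.28; pay $487.00 → $1,698.28
Month 9: $1,698.28 +$3.40 interest = $1,701.68; pay $487.00 → $1,214.68
Month 10: $1,214.68 +$2.43 interest = $1,217.11; pay $487.00 → $730.11
Month 11: $730.11 +$1.46 interest = $731.57; pay $487.00 → $244.57
Month 12: $244.57 +$0.49 interest = $245.06; pay $245.06 → $0.00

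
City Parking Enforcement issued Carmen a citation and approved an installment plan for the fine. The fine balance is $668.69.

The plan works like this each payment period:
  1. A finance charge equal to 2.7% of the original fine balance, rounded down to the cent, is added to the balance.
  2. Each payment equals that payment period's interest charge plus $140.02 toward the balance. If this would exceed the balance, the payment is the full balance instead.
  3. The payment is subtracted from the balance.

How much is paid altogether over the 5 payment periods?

# | Opening | Interest | Payment | End bal
1 | $668.69 | $18.05 | $158.07 | $528.67
2 | $528.67 | $18.05 | $158.07 | $388.65
3 | $388.65 | $18.05 | $158.07 | $248.63
4 | $248.63 | $18.05 | $158.07 | $108.61
5 | $108.61 | $18.05 | $126.66 | $0.00
Total paid: $758.94

$758.94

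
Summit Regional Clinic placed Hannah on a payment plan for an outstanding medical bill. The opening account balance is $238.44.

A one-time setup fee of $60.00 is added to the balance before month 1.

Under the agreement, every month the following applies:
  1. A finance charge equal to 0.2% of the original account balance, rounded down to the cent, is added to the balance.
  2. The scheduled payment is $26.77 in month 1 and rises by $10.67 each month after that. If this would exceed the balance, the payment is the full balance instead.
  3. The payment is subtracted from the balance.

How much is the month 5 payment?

$69.45

Month 1: opening $298.44; interest $0.47 → $298.91; payment $26.77; balance $272.14
Month 2: opening $272.14; interest $0.47 → $272.61; payment $37.44; balance $235.17
Month 3: opening $235.17; interest $0.47 → $235.64; payment $48.11; balance $187.53
Month 4: opening $187.53; interest $0.47 → $188.00; payment $58.78; balance $129.22
Month 5: opening $129.22; interest $0.47 → $129.69; payment $69.45; balance $60.24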